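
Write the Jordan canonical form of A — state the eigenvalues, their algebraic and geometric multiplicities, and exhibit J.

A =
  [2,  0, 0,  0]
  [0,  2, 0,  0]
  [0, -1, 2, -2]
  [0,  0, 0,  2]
J_2(2) ⊕ J_1(2) ⊕ J_1(2)

The characteristic polynomial is
  det(x·I − A) = x^4 - 8*x^3 + 24*x^2 - 32*x + 16 = (x - 2)^4

Eigenvalues and multiplicities (the geometric multiplicity of λ is n − rank(A − λI), which equals the number of Jordan blocks for λ):
  λ = 2: algebraic multiplicity = 4, geometric multiplicity = 3

Determining the block sizes for each eigenvalue:
  λ = 2: 3 blocks summing to 4 forces exactly one block of size 2 and the rest size 1 → block sizes [2, 1, 1]

Assembling the blocks gives a Jordan form
J =
  [2, 1, 0, 0]
  [0, 2, 0, 0]
  [0, 0, 2, 0]
  [0, 0, 0, 2]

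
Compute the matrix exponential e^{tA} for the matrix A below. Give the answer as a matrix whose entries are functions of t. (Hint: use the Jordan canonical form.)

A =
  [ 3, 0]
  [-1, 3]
e^{tA} =
  [exp(3*t), 0]
  [-t*exp(3*t), exp(3*t)]

Strategy: write A = P · J · P⁻¹ where J is a Jordan canonical form, so e^{tA} = P · e^{tJ} · P⁻¹, and e^{tJ} can be computed block-by-block.

A has Jordan form
J =
  [3, 1]
  [0, 3]
(up to reordering of blocks).

Per-block formulas:
  For a 2×2 Jordan block J_2(3): exp(t · J_2(3)) = e^(3t)·(I + t·N), where N is the 2×2 nilpotent shift.

After assembling e^{tJ} and conjugating by P, we get:

e^{tA} =
  [exp(3*t), 0]
  [-t*exp(3*t), exp(3*t)]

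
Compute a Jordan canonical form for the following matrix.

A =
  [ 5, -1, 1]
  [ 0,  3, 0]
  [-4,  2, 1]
J_2(3) ⊕ J_1(3)

The characteristic polynomial is
  det(x·I − A) = x^3 - 9*x^2 + 27*x - 27 = (x - 3)^3

Eigenvalues and multiplicities (the geometric multiplicity of λ is n − rank(A − λI), which equals the number of Jordan blocks for λ):
  λ = 3: algebraic multiplicity = 3, geometric multiplicity = 2

Determining the block sizes for each eigenvalue:
  λ = 3: 2 blocks summing to 3 forces exactly one block of size 2 and the rest size 1 → block sizes [2, 1]

Assembling the blocks gives a Jordan form
J =
  [3, 1, 0]
  [0, 3, 0]
  [0, 0, 3]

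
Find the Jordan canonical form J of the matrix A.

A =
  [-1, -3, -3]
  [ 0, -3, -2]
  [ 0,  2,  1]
J_2(-1) ⊕ J_1(-1)

The characteristic polynomial is
  det(x·I − A) = x^3 + 3*x^2 + 3*x + 1 = (x + 1)^3

Eigenvalues and multiplicities (the geometric multiplicity of λ is n − rank(A − λI), which equals the number of Jordan blocks for λ):
  λ = -1: algebraic multiplicity = 3, geometric multiplicity = 2

Determining the block sizes for each eigenvalue:
  λ = -1: 2 blocks summing to 3 forces exactly one block of size 2 and the rest size 1 → block sizes [2, 1]

Assembling the blocks gives a Jordan form
J =
  [-1,  1,  0]
  [ 0, -1,  0]
  [ 0,  0, -1]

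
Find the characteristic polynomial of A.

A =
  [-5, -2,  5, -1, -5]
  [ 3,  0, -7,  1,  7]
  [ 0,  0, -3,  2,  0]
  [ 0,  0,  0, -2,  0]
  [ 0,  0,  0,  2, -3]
x^5 + 13*x^4 + 67*x^3 + 171*x^2 + 216*x + 108

Expanding det(x·I − A) (e.g. by cofactor expansion or by noting that A is similar to its Jordan form J, which has the same characteristic polynomial as A) gives
  χ_A(x) = x^5 + 13*x^4 + 67*x^3 + 171*x^2 + 216*x + 108
which factors as (x + 2)^2*(x + 3)^3. The eigenvalues (with algebraic multiplicities) are λ = -3 with multiplicity 3, λ = -2 with multiplicity 2.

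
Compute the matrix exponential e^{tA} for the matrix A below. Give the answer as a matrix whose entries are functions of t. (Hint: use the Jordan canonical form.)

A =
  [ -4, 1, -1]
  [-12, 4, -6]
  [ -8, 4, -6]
e^{tA} =
  [-2*t*exp(-2*t) + exp(-2*t), t*exp(-2*t), -t*exp(-2*t)]
  [-12*t*exp(-2*t), 6*t*exp(-2*t) + exp(-2*t), -6*t*exp(-2*t)]
  [-8*t*exp(-2*t), 4*t*exp(-2*t), -4*t*exp(-2*t) + exp(-2*t)]

Strategy: write A = P · J · P⁻¹ where J is a Jordan canonical form, so e^{tA} = P · e^{tJ} · P⁻¹, and e^{tJ} can be computed block-by-block.

A has Jordan form
J =
  [-2,  1,  0]
  [ 0, -2,  0]
  [ 0,  0, -2]
(up to reordering of blocks).

Per-block formulas:
  For a 1×1 block at λ = -2: exp(t · [-2]) = [e^(-2t)].
  For a 2×2 Jordan block J_2(-2): exp(t · J_2(-2)) = e^(-2t)·(I + t·N), where N is the 2×2 nilpotent shift.

After assembling e^{tJ} and conjugating by P, we get:

e^{tA} =
  [-2*t*exp(-2*t) + exp(-2*t), t*exp(-2*t), -t*exp(-2*t)]
  [-12*t*exp(-2*t), 6*t*exp(-2*t) + exp(-2*t), -6*t*exp(-2*t)]
  [-8*t*exp(-2*t), 4*t*exp(-2*t), -4*t*exp(-2*t) + exp(-2*t)]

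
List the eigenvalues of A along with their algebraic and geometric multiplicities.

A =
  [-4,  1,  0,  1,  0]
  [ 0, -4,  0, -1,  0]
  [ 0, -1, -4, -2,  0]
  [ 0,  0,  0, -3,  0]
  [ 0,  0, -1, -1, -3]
λ = -4: alg = 3, geom = 2; λ = -3: alg = 2, geom = 2

Step 1 — factor the characteristic polynomial to read off the algebraic multiplicities:
  χ_A(x) = (x + 3)^2*(x + 4)^3

Step 2 — compute geometric multiplicities via the rank-nullity identity g(λ) = n − rank(A − λI):
  rank(A − (-4)·I) = 3, so dim ker(A − (-4)·I) = n − 3 = 2
  rank(A − (-3)·I) = 3, so dim ker(A − (-3)·I) = n − 3 = 2

Summary:
  λ = -4: algebraic multiplicity = 3, geometric multiplicity = 2
  λ = -3: algebraic multiplicity = 2, geometric multiplicity = 2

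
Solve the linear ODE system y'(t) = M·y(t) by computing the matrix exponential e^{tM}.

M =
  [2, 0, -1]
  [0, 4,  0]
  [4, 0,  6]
e^{tM} =
  [-2*t*exp(4*t) + exp(4*t), 0, -t*exp(4*t)]
  [0, exp(4*t), 0]
  [4*t*exp(4*t), 0, 2*t*exp(4*t) + exp(4*t)]

Strategy: write M = P · J · P⁻¹ where J is a Jordan canonical form, so e^{tM} = P · e^{tJ} · P⁻¹, and e^{tJ} can be computed block-by-block.

M has Jordan form
J =
  [4, 1, 0]
  [0, 4, 0]
  [0, 0, 4]
(up to reordering of blocks).

Per-block formulas:
  For a 1×1 block at λ = 4: exp(t · [4]) = [e^(4t)].
  For a 2×2 Jordan block J_2(4): exp(t · J_2(4)) = e^(4t)·(I + t·N), where N is the 2×2 nilpotent shift.

After assembling e^{tJ} and conjugating by P, we get:

e^{tM} =
  [-2*t*exp(4*t) + exp(4*t), 0, -t*exp(4*t)]
  [0, exp(4*t), 0]
  [4*t*exp(4*t), 0, 2*t*exp(4*t) + exp(4*t)]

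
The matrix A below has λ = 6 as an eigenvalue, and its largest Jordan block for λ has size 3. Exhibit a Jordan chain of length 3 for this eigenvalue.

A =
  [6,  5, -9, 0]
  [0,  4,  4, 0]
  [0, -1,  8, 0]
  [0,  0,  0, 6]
A Jordan chain for λ = 6 of length 3:
v_1 = (-1, 0, 0, 0)ᵀ
v_2 = (5, -2, -1, 0)ᵀ
v_3 = (0, 1, 0, 0)ᵀ

Let N = A − (6)·I. We want v_3 with N^3 v_3 = 0 but N^2 v_3 ≠ 0; then v_{j-1} := N · v_j for j = 3, …, 2.

Pick v_3 = (0, 1, 0, 0)ᵀ.
Then v_2 = N · v_3 = (5, -2, -1, 0)ᵀ.
Then v_1 = N · v_2 = (-1, 0, 0, 0)ᵀ.

Sanity check: (A − (6)·I) v_1 = (0, 0, 0, 0)ᵀ = 0. ✓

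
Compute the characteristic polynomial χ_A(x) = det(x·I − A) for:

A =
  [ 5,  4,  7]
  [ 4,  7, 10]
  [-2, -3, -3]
x^3 - 9*x^2 + 27*x - 27

Expanding det(x·I − A) (e.g. by cofactor expansion or by noting that A is similar to its Jordan form J, which has the same characteristic polynomial as A) gives
  χ_A(x) = x^3 - 9*x^2 + 27*x - 27
which factors as (x - 3)^3. The eigenvalues (with algebraic multiplicities) are λ = 3 with multiplicity 3.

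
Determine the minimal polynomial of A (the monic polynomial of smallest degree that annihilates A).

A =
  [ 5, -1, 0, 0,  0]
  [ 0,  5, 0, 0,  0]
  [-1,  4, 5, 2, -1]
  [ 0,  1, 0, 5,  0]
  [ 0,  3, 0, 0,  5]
x^2 - 10*x + 25

The characteristic polynomial is χ_A(x) = (x - 5)^5, so the eigenvalues are known. The minimal polynomial is
  m_A(x) = Π_λ (x − λ)^{k_λ}
where k_λ is the size of the *largest* Jordan block for λ (equivalently, the smallest k with (A − λI)^k v = 0 for every generalised eigenvector v of λ).

  λ = 5: largest Jordan block has size 2, contributing (x − 5)^2

So m_A(x) = (x - 5)^2 = x^2 - 10*x + 25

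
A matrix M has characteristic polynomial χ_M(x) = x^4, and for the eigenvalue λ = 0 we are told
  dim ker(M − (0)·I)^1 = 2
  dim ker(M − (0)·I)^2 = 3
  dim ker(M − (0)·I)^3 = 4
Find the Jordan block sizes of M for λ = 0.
Block sizes for λ = 0: [3, 1]

From the dimensions of kernels of powers, the number of Jordan blocks of size at least j is d_j − d_{j−1} where d_j = dim ker(N^j) (with d_0 = 0). Computing the differences gives [2, 1, 1].
The number of blocks of size exactly k is (#blocks of size ≥ k) − (#blocks of size ≥ k + 1), so the partition is: 1 block(s) of size 1, 1 block(s) of size 3.
In nonincreasing order the block sizes are [3, 1].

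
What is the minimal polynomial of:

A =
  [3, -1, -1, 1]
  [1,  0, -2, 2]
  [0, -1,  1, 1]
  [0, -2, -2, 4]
x^3 - 6*x^2 + 12*x - 8

The characteristic polynomial is χ_A(x) = (x - 2)^4, so the eigenvalues are known. The minimal polynomial is
  m_A(x) = Π_λ (x − λ)^{k_λ}
where k_λ is the size of the *largest* Jordan block for λ (equivalently, the smallest k with (A − λI)^k v = 0 for every generalised eigenvector v of λ).

  λ = 2: largest Jordan block has size 3, contributing (x − 2)^3

So m_A(x) = (x - 2)^3 = x^3 - 6*x^2 + 12*x - 8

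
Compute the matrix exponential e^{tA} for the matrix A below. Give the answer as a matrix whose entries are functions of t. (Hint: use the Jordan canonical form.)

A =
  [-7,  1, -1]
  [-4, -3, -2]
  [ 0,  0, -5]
e^{tA} =
  [-2*t*exp(-5*t) + exp(-5*t), t*exp(-5*t), -t*exp(-5*t)]
  [-4*t*exp(-5*t), 2*t*exp(-5*t) + exp(-5*t), -2*t*exp(-5*t)]
  [0, 0, exp(-5*t)]

Strategy: write A = P · J · P⁻¹ where J is a Jordan canonical form, so e^{tA} = P · e^{tJ} · P⁻¹, and e^{tJ} can be computed block-by-block.

A has Jordan form
J =
  [-5,  1,  0]
  [ 0, -5,  0]
  [ 0,  0, -5]
(up to reordering of blocks).

Per-block formulas:
  For a 2×2 Jordan block J_2(-5): exp(t · J_2(-5)) = e^(-5t)·(I + t·N), where N is the 2×2 nilpotent shift.
  For a 1×1 block at λ = -5: exp(t · [-5]) = [e^(-5t)].

After assembling e^{tJ} and conjugating by P, we get:

e^{tA} =
  [-2*t*exp(-5*t) + exp(-5*t), t*exp(-5*t), -t*exp(-5*t)]
  [-4*t*exp(-5*t), 2*t*exp(-5*t) + exp(-5*t), -2*t*exp(-5*t)]
  [0, 0, exp(-5*t)]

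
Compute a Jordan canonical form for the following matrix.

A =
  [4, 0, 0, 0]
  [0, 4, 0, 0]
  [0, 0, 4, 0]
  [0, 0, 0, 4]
J_1(4) ⊕ J_1(4) ⊕ J_1(4) ⊕ J_1(4)

The characteristic polynomial is
  det(x·I − A) = x^4 - 16*x^3 + 96*x^2 - 256*x + 256 = (x - 4)^4

Eigenvalues and multiplicities (the geometric multiplicity of λ is n − rank(A − λI), which equals the number of Jordan blocks for λ):
  λ = 4: algebraic multiplicity = 4, geometric multiplicity = 4

Determining the block sizes for each eigenvalue:
  λ = 4: gm = am = 4, so every block has size 1 → block sizes [1, 1, 1, 1]

Assembling the blocks gives a Jordan form
J =
  [4, 0, 0, 0]
  [0, 4, 0, 0]
  [0, 0, 4, 0]
  [0, 0, 0, 4]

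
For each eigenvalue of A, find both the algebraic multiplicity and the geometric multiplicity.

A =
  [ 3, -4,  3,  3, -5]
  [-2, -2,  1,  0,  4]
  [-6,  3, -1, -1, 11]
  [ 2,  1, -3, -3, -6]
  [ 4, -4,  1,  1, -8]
λ = -3: alg = 3, geom = 1; λ = -1: alg = 2, geom = 2

Step 1 — factor the characteristic polynomial to read off the algebraic multiplicities:
  χ_A(x) = (x + 1)^2*(x + 3)^3

Step 2 — compute geometric multiplicities via the rank-nullity identity g(λ) = n − rank(A − λI):
  rank(A − (-3)·I) = 4, so dim ker(A − (-3)·I) = n − 4 = 1
  rank(A − (-1)·I) = 3, so dim ker(A − (-1)·I) = n − 3 = 2

Summary:
  λ = -3: algebraic multiplicity = 3, geometric multiplicity = 1
  λ = -1: algebraic multiplicity = 2, geometric multiplicity = 2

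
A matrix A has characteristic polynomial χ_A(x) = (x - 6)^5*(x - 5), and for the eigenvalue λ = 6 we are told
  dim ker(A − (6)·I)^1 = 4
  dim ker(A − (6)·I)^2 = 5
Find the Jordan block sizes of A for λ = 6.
Block sizes for λ = 6: [2, 1, 1, 1]

From the dimensions of kernels of powers, the number of Jordan blocks of size at least j is d_j − d_{j−1} where d_j = dim ker(N^j) (with d_0 = 0). Computing the differences gives [4, 1].
The number of blocks of size exactly k is (#blocks of size ≥ k) − (#blocks of size ≥ k + 1), so the partition is: 3 block(s) of size 1, 1 block(s) of size 2.
In nonincreasing order the block sizes are [2, 1, 1, 1].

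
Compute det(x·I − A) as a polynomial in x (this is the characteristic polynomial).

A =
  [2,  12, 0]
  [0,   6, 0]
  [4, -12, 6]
x^3 - 14*x^2 + 60*x - 72

Expanding det(x·I − A) (e.g. by cofactor expansion or by noting that A is similar to its Jordan form J, which has the same characteristic polynomial as A) gives
  χ_A(x) = x^3 - 14*x^2 + 60*x - 72
which factors as (x - 6)^2*(x - 2). The eigenvalues (with algebraic multiplicities) are λ = 2 with multiplicity 1, λ = 6 with multiplicity 2.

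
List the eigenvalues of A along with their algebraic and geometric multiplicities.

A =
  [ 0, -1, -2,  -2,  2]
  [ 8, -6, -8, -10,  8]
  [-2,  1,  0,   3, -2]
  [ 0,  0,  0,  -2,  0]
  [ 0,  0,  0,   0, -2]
λ = -2: alg = 5, geom = 3

Step 1 — factor the characteristic polynomial to read off the algebraic multiplicities:
  χ_A(x) = (x + 2)^5

Step 2 — compute geometric multiplicities via the rank-nullity identity g(λ) = n − rank(A − λI):
  rank(A − (-2)·I) = 2, so dim ker(A − (-2)·I) = n − 2 = 3

Summary:
  λ = -2: algebraic multiplicity = 5, geometric multiplicity = 3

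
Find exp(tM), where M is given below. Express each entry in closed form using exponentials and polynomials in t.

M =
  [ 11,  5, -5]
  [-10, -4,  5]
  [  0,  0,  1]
e^{tM} =
  [2*exp(6*t) - exp(t), exp(6*t) - exp(t), -exp(6*t) + exp(t)]
  [-2*exp(6*t) + 2*exp(t), -exp(6*t) + 2*exp(t), exp(6*t) - exp(t)]
  [0, 0, exp(t)]

Strategy: write M = P · J · P⁻¹ where J is a Jordan canonical form, so e^{tM} = P · e^{tJ} · P⁻¹, and e^{tJ} can be computed block-by-block.

M has Jordan form
J =
  [1, 0, 0]
  [0, 1, 0]
  [0, 0, 6]
(up to reordering of blocks).

Per-block formulas:
  For a 1×1 block at λ = 1: exp(t · [1]) = [e^(1t)].
  For a 1×1 block at λ = 6: exp(t · [6]) = [e^(6t)].

After assembling e^{tJ} and conjugating by P, we get:

e^{tM} =
  [2*exp(6*t) - exp(t), exp(6*t) - exp(t), -exp(6*t) + exp(t)]
  [-2*exp(6*t) + 2*exp(t), -exp(6*t) + 2*exp(t), exp(6*t) - exp(t)]
  [0, 0, exp(t)]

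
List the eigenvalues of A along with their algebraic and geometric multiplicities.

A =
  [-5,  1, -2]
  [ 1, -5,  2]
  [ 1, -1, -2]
λ = -4: alg = 3, geom = 2

Step 1 — factor the characteristic polynomial to read off the algebraic multiplicities:
  χ_A(x) = (x + 4)^3

Step 2 — compute geometric multiplicities via the rank-nullity identity g(λ) = n − rank(A − λI):
  rank(A − (-4)·I) = 1, so dim ker(A − (-4)·I) = n − 1 = 2

Summary:
  λ = -4: algebraic multiplicity = 3, geometric multiplicity = 2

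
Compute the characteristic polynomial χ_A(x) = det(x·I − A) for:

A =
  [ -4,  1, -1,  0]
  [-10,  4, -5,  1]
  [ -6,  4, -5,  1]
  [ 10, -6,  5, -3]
x^4 + 8*x^3 + 24*x^2 + 32*x + 16

Expanding det(x·I − A) (e.g. by cofactor expansion or by noting that A is similar to its Jordan form J, which has the same characteristic polynomial as A) gives
  χ_A(x) = x^4 + 8*x^3 + 24*x^2 + 32*x + 16
which factors as (x + 2)^4. The eigenvalues (with algebraic multiplicities) are λ = -2 with multiplicity 4.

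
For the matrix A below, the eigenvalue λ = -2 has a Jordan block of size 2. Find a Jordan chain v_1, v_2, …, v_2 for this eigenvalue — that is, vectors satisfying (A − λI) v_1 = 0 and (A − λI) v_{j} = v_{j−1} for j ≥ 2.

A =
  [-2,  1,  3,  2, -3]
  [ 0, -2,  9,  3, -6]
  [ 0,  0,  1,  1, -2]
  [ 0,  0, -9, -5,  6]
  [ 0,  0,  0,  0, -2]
A Jordan chain for λ = -2 of length 2:
v_1 = (1, 0, 0, 0, 0)ᵀ
v_2 = (0, 1, 0, 0, 0)ᵀ

Let N = A − (-2)·I. We want v_2 with N^2 v_2 = 0 but N^1 v_2 ≠ 0; then v_{j-1} := N · v_j for j = 2, …, 2.

Pick v_2 = (0, 1, 0, 0, 0)ᵀ.
Then v_1 = N · v_2 = (1, 0, 0, 0, 0)ᵀ.

Sanity check: (A − (-2)·I) v_1 = (0, 0, 0, 0, 0)ᵀ = 0. ✓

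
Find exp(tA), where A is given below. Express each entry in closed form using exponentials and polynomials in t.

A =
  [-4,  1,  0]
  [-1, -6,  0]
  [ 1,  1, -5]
e^{tA} =
  [t*exp(-5*t) + exp(-5*t), t*exp(-5*t), 0]
  [-t*exp(-5*t), -t*exp(-5*t) + exp(-5*t), 0]
  [t*exp(-5*t), t*exp(-5*t), exp(-5*t)]

Strategy: write A = P · J · P⁻¹ where J is a Jordan canonical form, so e^{tA} = P · e^{tJ} · P⁻¹, and e^{tJ} can be computed block-by-block.

A has Jordan form
J =
  [-5,  1,  0]
  [ 0, -5,  0]
  [ 0,  0, -5]
(up to reordering of blocks).

Per-block formulas:
  For a 1×1 block at λ = -5: exp(t · [-5]) = [e^(-5t)].
  For a 2×2 Jordan block J_2(-5): exp(t · J_2(-5)) = e^(-5t)·(I + t·N), where N is the 2×2 nilpotent shift.

After assembling e^{tJ} and conjugating by P, we get:

e^{tA} =
  [t*exp(-5*t) + exp(-5*t), t*exp(-5*t), 0]
  [-t*exp(-5*t), -t*exp(-5*t) + exp(-5*t), 0]
  [t*exp(-5*t), t*exp(-5*t), exp(-5*t)]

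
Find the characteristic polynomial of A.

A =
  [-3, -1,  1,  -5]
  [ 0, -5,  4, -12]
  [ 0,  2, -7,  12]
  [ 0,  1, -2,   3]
x^4 + 12*x^3 + 54*x^2 + 108*x + 81

Expanding det(x·I − A) (e.g. by cofactor expansion or by noting that A is similar to its Jordan form J, which has the same characteristic polynomial as A) gives
  χ_A(x) = x^4 + 12*x^3 + 54*x^2 + 108*x + 81
which factors as (x + 3)^4. The eigenvalues (with algebraic multiplicities) are λ = -3 with multiplicity 4.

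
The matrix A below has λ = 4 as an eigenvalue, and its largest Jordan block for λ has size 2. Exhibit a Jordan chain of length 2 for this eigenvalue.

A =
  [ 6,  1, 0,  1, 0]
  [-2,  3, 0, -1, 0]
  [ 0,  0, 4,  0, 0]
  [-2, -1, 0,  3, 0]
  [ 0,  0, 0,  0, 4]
A Jordan chain for λ = 4 of length 2:
v_1 = (2, -2, 0, -2, 0)ᵀ
v_2 = (1, 0, 0, 0, 0)ᵀ

Let N = A − (4)·I. We want v_2 with N^2 v_2 = 0 but N^1 v_2 ≠ 0; then v_{j-1} := N · v_j for j = 2, …, 2.

Pick v_2 = (1, 0, 0, 0, 0)ᵀ.
Then v_1 = N · v_2 = (2, -2, 0, -2, 0)ᵀ.

Sanity check: (A − (4)·I) v_1 = (0, 0, 0, 0, 0)ᵀ = 0. ✓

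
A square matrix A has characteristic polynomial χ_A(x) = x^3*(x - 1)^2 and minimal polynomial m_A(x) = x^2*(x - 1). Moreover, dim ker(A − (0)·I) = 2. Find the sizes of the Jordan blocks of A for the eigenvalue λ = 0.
Block sizes for λ = 0: [2, 1]

Step 1 — from the characteristic polynomial, algebraic multiplicity of λ = 0 is 3. From dim ker(A − (0)·I) = 2, there are exactly 2 Jordan blocks for λ = 0.
Step 2 — from the minimal polynomial, the factor (x − 0)^2 tells us the largest block for λ = 0 has size 2.
Step 3 — with total size 3, 2 blocks, and largest block 2, the block sizes (in nonincreasing order) are [2, 1].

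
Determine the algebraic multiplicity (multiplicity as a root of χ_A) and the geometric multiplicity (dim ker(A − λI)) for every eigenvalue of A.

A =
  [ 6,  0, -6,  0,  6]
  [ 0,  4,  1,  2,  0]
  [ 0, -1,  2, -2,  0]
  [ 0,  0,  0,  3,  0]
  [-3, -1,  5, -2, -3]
λ = 0: alg = 1, geom = 1; λ = 3: alg = 4, geom = 3

Step 1 — factor the characteristic polynomial to read off the algebraic multiplicities:
  χ_A(x) = x*(x - 3)^4

Step 2 — compute geometric multiplicities via the rank-nullity identity g(λ) = n − rank(A − λI):
  rank(A − (0)·I) = 4, so dim ker(A − (0)·I) = n − 4 = 1
  rank(A − (3)·I) = 2, so dim ker(A − (3)·I) = n − 2 = 3

Summary:
  λ = 0: algebraic multiplicity = 1, geometric multiplicity = 1
  λ = 3: algebraic multiplicity = 4, geometric multiplicity = 3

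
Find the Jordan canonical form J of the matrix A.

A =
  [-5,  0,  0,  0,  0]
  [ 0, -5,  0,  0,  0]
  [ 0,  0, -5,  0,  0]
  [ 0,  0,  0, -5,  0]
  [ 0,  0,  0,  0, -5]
J_1(-5) ⊕ J_1(-5) ⊕ J_1(-5) ⊕ J_1(-5) ⊕ J_1(-5)

The characteristic polynomial is
  det(x·I − A) = x^5 + 25*x^4 + 250*x^3 + 1250*x^2 + 3125*x + 3125 = (x + 5)^5

Eigenvalues and multiplicities (the geometric multiplicity of λ is n − rank(A − λI), which equals the number of Jordan blocks for λ):
  λ = -5: algebraic multiplicity = 5, geometric multiplicity = 5

Determining the block sizes for each eigenvalue:
  λ = -5: gm = am = 5, so every block has size 1 → block sizes [1, 1, 1, 1, 1]

Assembling the blocks gives a Jordan form
J =
  [-5,  0,  0,  0,  0]
  [ 0, -5,  0,  0,  0]
  [ 0,  0, -5,  0,  0]
  [ 0,  0,  0, -5,  0]
  [ 0,  0,  0,  0, -5]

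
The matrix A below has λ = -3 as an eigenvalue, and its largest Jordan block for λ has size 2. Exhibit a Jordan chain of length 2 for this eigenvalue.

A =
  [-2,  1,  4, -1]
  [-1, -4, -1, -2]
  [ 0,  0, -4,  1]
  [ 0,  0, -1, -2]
A Jordan chain for λ = -3 of length 2:
v_1 = (1, -1, 0, 0)ᵀ
v_2 = (1, 0, 0, 0)ᵀ

Let N = A − (-3)·I. We want v_2 with N^2 v_2 = 0 but N^1 v_2 ≠ 0; then v_{j-1} := N · v_j for j = 2, …, 2.

Pick v_2 = (1, 0, 0, 0)ᵀ.
Then v_1 = N · v_2 = (1, -1, 0, 0)ᵀ.

Sanity check: (A − (-3)·I) v_1 = (0, 0, 0, 0)ᵀ = 0. ✓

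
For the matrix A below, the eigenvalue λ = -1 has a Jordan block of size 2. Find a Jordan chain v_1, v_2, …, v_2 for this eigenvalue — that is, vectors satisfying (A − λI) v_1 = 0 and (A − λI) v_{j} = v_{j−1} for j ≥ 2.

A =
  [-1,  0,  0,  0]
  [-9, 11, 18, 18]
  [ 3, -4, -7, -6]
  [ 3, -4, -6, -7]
A Jordan chain for λ = -1 of length 2:
v_1 = (0, -9, 3, 3)ᵀ
v_2 = (1, 0, 0, 0)ᵀ

Let N = A − (-1)·I. We want v_2 with N^2 v_2 = 0 but N^1 v_2 ≠ 0; then v_{j-1} := N · v_j for j = 2, …, 2.

Pick v_2 = (1, 0, 0, 0)ᵀ.
Then v_1 = N · v_2 = (0, -9, 3, 3)ᵀ.

Sanity check: (A − (-1)·I) v_1 = (0, 0, 0, 0)ᵀ = 0. ✓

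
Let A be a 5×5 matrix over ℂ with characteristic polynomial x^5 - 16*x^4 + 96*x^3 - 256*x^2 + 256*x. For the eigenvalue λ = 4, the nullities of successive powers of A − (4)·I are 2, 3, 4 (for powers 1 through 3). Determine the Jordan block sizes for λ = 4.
Block sizes for λ = 4: [3, 1]

From the dimensions of kernels of powers, the number of Jordan blocks of size at least j is d_j − d_{j−1} where d_j = dim ker(N^j) (with d_0 = 0). Computing the differences gives [2, 1, 1].
The number of blocks of size exactly k is (#blocks of size ≥ k) − (#blocks of size ≥ k + 1), so the partition is: 1 block(s) of size 1, 1 block(s) of size 3.
In nonincreasing order the block sizes are [3, 1].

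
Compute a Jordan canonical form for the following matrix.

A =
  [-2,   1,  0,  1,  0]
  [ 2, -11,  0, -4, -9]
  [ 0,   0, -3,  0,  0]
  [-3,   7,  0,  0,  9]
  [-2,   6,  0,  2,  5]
J_2(-3) ⊕ J_1(-3) ⊕ J_2(-1)

The characteristic polynomial is
  det(x·I − A) = x^5 + 11*x^4 + 46*x^3 + 90*x^2 + 81*x + 27 = (x + 1)^2*(x + 3)^3

Eigenvalues and multiplicities (the geometric multiplicity of λ is n − rank(A − λI), which equals the number of Jordan blocks for λ):
  λ = -3: algebraic multiplicity = 3, geometric multiplicity = 2
  λ = -1: algebraic multiplicity = 2, geometric multiplicity = 1

Determining the block sizes for each eigenvalue:
  λ = -3: 2 blocks summing to 3 forces exactly one block of size 2 and the rest size 1 → block sizes [2, 1]
  λ = -1: one block (gm = 1), so the single block has size am = 2 → block sizes [2]

Assembling the blocks gives a Jordan form
J =
  [-3,  1,  0,  0,  0]
  [ 0, -3,  0,  0,  0]
  [ 0,  0, -3,  0,  0]
  [ 0,  0,  0, -1,  1]
  [ 0,  0,  0,  0, -1]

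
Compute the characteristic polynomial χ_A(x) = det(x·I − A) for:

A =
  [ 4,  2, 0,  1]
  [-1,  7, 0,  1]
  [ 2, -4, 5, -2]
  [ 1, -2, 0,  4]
x^4 - 20*x^3 + 150*x^2 - 500*x + 625

Expanding det(x·I − A) (e.g. by cofactor expansion or by noting that A is similar to its Jordan form J, which has the same characteristic polynomial as A) gives
  χ_A(x) = x^4 - 20*x^3 + 150*x^2 - 500*x + 625
which factors as (x - 5)^4. The eigenvalues (with algebraic multiplicities) are λ = 5 with multiplicity 4.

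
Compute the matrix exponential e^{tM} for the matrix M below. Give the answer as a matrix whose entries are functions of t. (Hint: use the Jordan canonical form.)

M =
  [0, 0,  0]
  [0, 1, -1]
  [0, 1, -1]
e^{tM} =
  [1, 0, 0]
  [0, t + 1, -t]
  [0, t, 1 - t]

Strategy: write M = P · J · P⁻¹ where J is a Jordan canonical form, so e^{tM} = P · e^{tJ} · P⁻¹, and e^{tJ} can be computed block-by-block.

M has Jordan form
J =
  [0, 1, 0]
  [0, 0, 0]
  [0, 0, 0]
(up to reordering of blocks).

Per-block formulas:
  For a 2×2 Jordan block J_2(0): exp(t · J_2(0)) = e^(0t)·(I + t·N), where N is the 2×2 nilpotent shift.
  For a 1×1 block at λ = 0: exp(t · [0]) = [e^(0t)].

After assembling e^{tJ} and conjugating by P, we get:

e^{tM} =
  [1, 0, 0]
  [0, t + 1, -t]
  [0, t, 1 - t]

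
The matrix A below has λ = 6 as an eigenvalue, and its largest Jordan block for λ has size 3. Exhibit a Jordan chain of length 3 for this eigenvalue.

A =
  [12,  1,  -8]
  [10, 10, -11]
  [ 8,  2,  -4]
A Jordan chain for λ = 6 of length 3:
v_1 = (-18, 12, -12)ᵀ
v_2 = (6, 10, 8)ᵀ
v_3 = (1, 0, 0)ᵀ

Let N = A − (6)·I. We want v_3 with N^3 v_3 = 0 but N^2 v_3 ≠ 0; then v_{j-1} := N · v_j for j = 3, …, 2.

Pick v_3 = (1, 0, 0)ᵀ.
Then v_2 = N · v_3 = (6, 10, 8)ᵀ.
Then v_1 = N · v_2 = (-18, 12, -12)ᵀ.

Sanity check: (A − (6)·I) v_1 = (0, 0, 0)ᵀ = 0. ✓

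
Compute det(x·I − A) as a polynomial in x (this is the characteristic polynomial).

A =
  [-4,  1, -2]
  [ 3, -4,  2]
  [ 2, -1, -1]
x^3 + 9*x^2 + 27*x + 27

Expanding det(x·I − A) (e.g. by cofactor expansion or by noting that A is similar to its Jordan form J, which has the same characteristic polynomial as A) gives
  χ_A(x) = x^3 + 9*x^2 + 27*x + 27
which factors as (x + 3)^3. The eigenvalues (with algebraic multiplicities) are λ = -3 with multiplicity 3.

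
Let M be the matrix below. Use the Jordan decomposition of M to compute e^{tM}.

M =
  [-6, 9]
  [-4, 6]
e^{tM} =
  [1 - 6*t, 9*t]
  [-4*t, 6*t + 1]

Strategy: write M = P · J · P⁻¹ where J is a Jordan canonical form, so e^{tM} = P · e^{tJ} · P⁻¹, and e^{tJ} can be computed block-by-block.

M has Jordan form
J =
  [0, 1]
  [0, 0]
(up to reordering of blocks).

Per-block formulas:
  For a 2×2 Jordan block J_2(0): exp(t · J_2(0)) = e^(0t)·(I + t·N), where N is the 2×2 nilpotent shift.

After assembling e^{tJ} and conjugating by P, we get:

e^{tM} =
  [1 - 6*t, 9*t]
  [-4*t, 6*t + 1]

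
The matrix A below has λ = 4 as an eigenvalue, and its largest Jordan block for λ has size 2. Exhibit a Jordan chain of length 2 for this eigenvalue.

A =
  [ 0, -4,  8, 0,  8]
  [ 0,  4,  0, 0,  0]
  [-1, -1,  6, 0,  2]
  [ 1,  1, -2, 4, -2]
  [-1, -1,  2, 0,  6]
A Jordan chain for λ = 4 of length 2:
v_1 = (-4, 0, -1, 1, -1)ᵀ
v_2 = (1, 0, 0, 0, 0)ᵀ

Let N = A − (4)·I. We want v_2 with N^2 v_2 = 0 but N^1 v_2 ≠ 0; then v_{j-1} := N · v_j for j = 2, …, 2.

Pick v_2 = (1, 0, 0, 0, 0)ᵀ.
Then v_1 = N · v_2 = (-4, 0, -1, 1, -1)ᵀ.

Sanity check: (A − (4)·I) v_1 = (0, 0, 0, 0, 0)ᵀ = 0. ✓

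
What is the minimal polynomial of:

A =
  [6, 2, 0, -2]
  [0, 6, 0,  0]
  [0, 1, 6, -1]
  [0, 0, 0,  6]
x^2 - 12*x + 36

The characteristic polynomial is χ_A(x) = (x - 6)^4, so the eigenvalues are known. The minimal polynomial is
  m_A(x) = Π_λ (x − λ)^{k_λ}
where k_λ is the size of the *largest* Jordan block for λ (equivalently, the smallest k with (A − λI)^k v = 0 for every generalised eigenvector v of λ).

  λ = 6: largest Jordan block has size 2, contributing (x − 6)^2

So m_A(x) = (x - 6)^2 = x^2 - 12*x + 36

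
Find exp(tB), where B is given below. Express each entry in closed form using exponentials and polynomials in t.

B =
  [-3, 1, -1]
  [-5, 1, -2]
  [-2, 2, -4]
e^{tB} =
  [-t^2*exp(-2*t) - t*exp(-2*t) + exp(-2*t), t*exp(-2*t), t^2*exp(-2*t)/2 - t*exp(-2*t)]
  [-3*t^2*exp(-2*t) - 5*t*exp(-2*t), 3*t*exp(-2*t) + exp(-2*t), 3*t^2*exp(-2*t)/2 - 2*t*exp(-2*t)]
  [-2*t^2*exp(-2*t) - 2*t*exp(-2*t), 2*t*exp(-2*t), t^2*exp(-2*t) - 2*t*exp(-2*t) + exp(-2*t)]

Strategy: write B = P · J · P⁻¹ where J is a Jordan canonical form, so e^{tB} = P · e^{tJ} · P⁻¹, and e^{tJ} can be computed block-by-block.

B has Jordan form
J =
  [-2,  1,  0]
  [ 0, -2,  1]
  [ 0,  0, -2]
(up to reordering of blocks).

Per-block formulas:
  For a 3×3 Jordan block J_3(-2): exp(t · J_3(-2)) = e^(-2t)·(I + t·N + (t^2/2)·N^2), where N is the 3×3 nilpotent shift.

After assembling e^{tJ} and conjugating by P, we get:

e^{tB} =
  [-t^2*exp(-2*t) - t*exp(-2*t) + exp(-2*t), t*exp(-2*t), t^2*exp(-2*t)/2 - t*exp(-2*t)]
  [-3*t^2*exp(-2*t) - 5*t*exp(-2*t), 3*t*exp(-2*t) + exp(-2*t), 3*t^2*exp(-2*t)/2 - 2*t*exp(-2*t)]
  [-2*t^2*exp(-2*t) - 2*t*exp(-2*t), 2*t*exp(-2*t), t^2*exp(-2*t) - 2*t*exp(-2*t) + exp(-2*t)]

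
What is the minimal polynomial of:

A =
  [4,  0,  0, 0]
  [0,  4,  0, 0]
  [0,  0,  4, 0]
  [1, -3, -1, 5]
x^2 - 9*x + 20

The characteristic polynomial is χ_A(x) = (x - 5)*(x - 4)^3, so the eigenvalues are known. The minimal polynomial is
  m_A(x) = Π_λ (x − λ)^{k_λ}
where k_λ is the size of the *largest* Jordan block for λ (equivalently, the smallest k with (A − λI)^k v = 0 for every generalised eigenvector v of λ).

  λ = 4: largest Jordan block has size 1, contributing (x − 4)
  λ = 5: largest Jordan block has size 1, contributing (x − 5)

So m_A(x) = (x - 5)*(x - 4) = x^2 - 9*x + 20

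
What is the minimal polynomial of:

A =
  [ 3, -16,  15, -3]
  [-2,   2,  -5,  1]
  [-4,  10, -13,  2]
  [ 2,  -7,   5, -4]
x^3 + 9*x^2 + 27*x + 27

The characteristic polynomial is χ_A(x) = (x + 3)^4, so the eigenvalues are known. The minimal polynomial is
  m_A(x) = Π_λ (x − λ)^{k_λ}
where k_λ is the size of the *largest* Jordan block for λ (equivalently, the smallest k with (A − λI)^k v = 0 for every generalised eigenvector v of λ).

  λ = -3: largest Jordan block has size 3, contributing (x + 3)^3

So m_A(x) = (x + 3)^3 = x^3 + 9*x^2 + 27*x + 27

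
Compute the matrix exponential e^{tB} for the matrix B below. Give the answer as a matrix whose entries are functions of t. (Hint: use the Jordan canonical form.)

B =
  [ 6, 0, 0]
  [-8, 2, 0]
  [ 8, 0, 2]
e^{tB} =
  [exp(6*t), 0, 0]
  [-2*exp(6*t) + 2*exp(2*t), exp(2*t), 0]
  [2*exp(6*t) - 2*exp(2*t), 0, exp(2*t)]

Strategy: write B = P · J · P⁻¹ where J is a Jordan canonical form, so e^{tB} = P · e^{tJ} · P⁻¹, and e^{tJ} can be computed block-by-block.

B has Jordan form
J =
  [2, 0, 0]
  [0, 2, 0]
  [0, 0, 6]
(up to reordering of blocks).

Per-block formulas:
  For a 1×1 block at λ = 2: exp(t · [2]) = [e^(2t)].
  For a 1×1 block at λ = 6: exp(t · [6]) = [e^(6t)].

After assembling e^{tJ} and conjugating by P, we get:

e^{tB} =
  [exp(6*t), 0, 0]
  [-2*exp(6*t) + 2*exp(2*t), exp(2*t), 0]
  [2*exp(6*t) - 2*exp(2*t), 0, exp(2*t)]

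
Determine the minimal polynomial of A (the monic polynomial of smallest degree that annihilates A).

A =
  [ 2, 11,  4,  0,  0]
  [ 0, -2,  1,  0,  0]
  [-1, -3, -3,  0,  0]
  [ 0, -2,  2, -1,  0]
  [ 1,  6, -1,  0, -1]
x^3 + 3*x^2 + 3*x + 1

The characteristic polynomial is χ_A(x) = (x + 1)^5, so the eigenvalues are known. The minimal polynomial is
  m_A(x) = Π_λ (x − λ)^{k_λ}
where k_λ is the size of the *largest* Jordan block for λ (equivalently, the smallest k with (A − λI)^k v = 0 for every generalised eigenvector v of λ).

  λ = -1: largest Jordan block has size 3, contributing (x + 1)^3

So m_A(x) = (x + 1)^3 = x^3 + 3*x^2 + 3*x + 1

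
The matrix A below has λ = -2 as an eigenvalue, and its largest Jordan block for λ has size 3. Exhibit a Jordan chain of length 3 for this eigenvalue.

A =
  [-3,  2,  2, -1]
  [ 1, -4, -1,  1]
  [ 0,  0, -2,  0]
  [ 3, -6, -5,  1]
A Jordan chain for λ = -2 of length 3:
v_1 = (1, -1, 0, -3)ᵀ
v_2 = (2, -1, 0, -5)ᵀ
v_3 = (0, 0, 1, 0)ᵀ

Let N = A − (-2)·I. We want v_3 with N^3 v_3 = 0 but N^2 v_3 ≠ 0; then v_{j-1} := N · v_j for j = 3, …, 2.

Pick v_3 = (0, 0, 1, 0)ᵀ.
Then v_2 = N · v_3 = (2, -1, 0, -5)ᵀ.
Then v_1 = N · v_2 = (1, -1, 0, -3)ᵀ.

Sanity check: (A − (-2)·I) v_1 = (0, 0, 0, 0)ᵀ = 0. ✓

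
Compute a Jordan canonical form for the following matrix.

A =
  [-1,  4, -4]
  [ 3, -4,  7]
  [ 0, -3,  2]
J_3(-1)

The characteristic polynomial is
  det(x·I − A) = x^3 + 3*x^2 + 3*x + 1 = (x + 1)^3

Eigenvalues and multiplicities (the geometric multiplicity of λ is n − rank(A − λI), which equals the number of Jordan blocks for λ):
  λ = -1: algebraic multiplicity = 3, geometric multiplicity = 1

Determining the block sizes for each eigenvalue:
  λ = -1: one block (gm = 1), so the single block has size am = 3 → block sizes [3]

Assembling the blocks gives a Jordan form
J =
  [-1,  1,  0]
  [ 0, -1,  1]
  [ 0,  0, -1]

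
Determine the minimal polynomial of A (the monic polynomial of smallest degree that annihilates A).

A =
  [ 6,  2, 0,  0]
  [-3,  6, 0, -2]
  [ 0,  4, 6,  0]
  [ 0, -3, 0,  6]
x^3 - 18*x^2 + 108*x - 216

The characteristic polynomial is χ_A(x) = (x - 6)^4, so the eigenvalues are known. The minimal polynomial is
  m_A(x) = Π_λ (x − λ)^{k_λ}
where k_λ is the size of the *largest* Jordan block for λ (equivalently, the smallest k with (A − λI)^k v = 0 for every generalised eigenvector v of λ).

  λ = 6: largest Jordan block has size 3, contributing (x − 6)^3

So m_A(x) = (x - 6)^3 = x^3 - 18*x^2 + 108*x - 216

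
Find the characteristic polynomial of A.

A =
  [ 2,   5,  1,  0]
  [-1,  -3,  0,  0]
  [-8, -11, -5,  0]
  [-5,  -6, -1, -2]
x^4 + 8*x^3 + 24*x^2 + 32*x + 16

Expanding det(x·I − A) (e.g. by cofactor expansion or by noting that A is similar to its Jordan form J, which has the same characteristic polynomial as A) gives
  χ_A(x) = x^4 + 8*x^3 + 24*x^2 + 32*x + 16
which factors as (x + 2)^4. The eigenvalues (with algebraic multiplicities) are λ = -2 with multiplicity 4.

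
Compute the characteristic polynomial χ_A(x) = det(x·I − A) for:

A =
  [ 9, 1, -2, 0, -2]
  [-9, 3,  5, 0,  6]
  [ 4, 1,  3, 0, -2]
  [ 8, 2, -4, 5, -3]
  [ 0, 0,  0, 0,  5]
x^5 - 25*x^4 + 250*x^3 - 1250*x^2 + 3125*x - 3125

Expanding det(x·I − A) (e.g. by cofactor expansion or by noting that A is similar to its Jordan form J, which has the same characteristic polynomial as A) gives
  χ_A(x) = x^5 - 25*x^4 + 250*x^3 - 1250*x^2 + 3125*x - 3125
which factors as (x - 5)^5. The eigenvalues (with algebraic multiplicities) are λ = 5 with multiplicity 5.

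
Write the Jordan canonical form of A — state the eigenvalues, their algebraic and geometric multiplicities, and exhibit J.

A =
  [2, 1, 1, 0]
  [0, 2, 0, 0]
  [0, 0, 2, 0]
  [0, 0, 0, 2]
J_2(2) ⊕ J_1(2) ⊕ J_1(2)

The characteristic polynomial is
  det(x·I − A) = x^4 - 8*x^3 + 24*x^2 - 32*x + 16 = (x - 2)^4

Eigenvalues and multiplicities (the geometric multiplicity of λ is n − rank(A − λI), which equals the number of Jordan blocks for λ):
  λ = 2: algebraic multiplicity = 4, geometric multiplicity = 3

Determining the block sizes for each eigenvalue:
  λ = 2: 3 blocks summing to 4 forces exactly one block of size 2 and the rest size 1 → block sizes [2, 1, 1]

Assembling the blocks gives a Jordan form
J =
  [2, 1, 0, 0]
  [0, 2, 0, 0]
  [0, 0, 2, 0]
  [0, 0, 0, 2]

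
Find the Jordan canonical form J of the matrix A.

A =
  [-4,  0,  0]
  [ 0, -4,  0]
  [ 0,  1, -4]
J_2(-4) ⊕ J_1(-4)

The characteristic polynomial is
  det(x·I − A) = x^3 + 12*x^2 + 48*x + 64 = (x + 4)^3

Eigenvalues and multiplicities (the geometric multiplicity of λ is n − rank(A − λI), which equals the number of Jordan blocks for λ):
  λ = -4: algebraic multiplicity = 3, geometric multiplicity = 2

Determining the block sizes for each eigenvalue:
  λ = -4: 2 blocks summing to 3 forces exactly one block of size 2 and the rest size 1 → block sizes [2, 1]

Assembling the blocks gives a Jordan form
J =
  [-4,  1,  0]
  [ 0, -4,  0]
  [ 0,  0, -4]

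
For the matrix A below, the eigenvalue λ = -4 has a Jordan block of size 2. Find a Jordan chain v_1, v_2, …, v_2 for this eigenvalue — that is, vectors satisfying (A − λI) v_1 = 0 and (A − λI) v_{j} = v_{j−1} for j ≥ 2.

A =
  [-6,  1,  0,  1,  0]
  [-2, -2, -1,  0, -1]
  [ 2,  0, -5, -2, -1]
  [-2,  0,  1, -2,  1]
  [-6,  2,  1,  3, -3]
A Jordan chain for λ = -4 of length 2:
v_1 = (1, 2, 0, 0, 2)ᵀ
v_2 = (0, 1, 0, 0, 0)ᵀ

Let N = A − (-4)·I. We want v_2 with N^2 v_2 = 0 but N^1 v_2 ≠ 0; then v_{j-1} := N · v_j for j = 2, …, 2.

Pick v_2 = (0, 1, 0, 0, 0)ᵀ.
Then v_1 = N · v_2 = (1, 2, 0, 0, 2)ᵀ.

Sanity check: (A − (-4)·I) v_1 = (0, 0, 0, 0, 0)ᵀ = 0. ✓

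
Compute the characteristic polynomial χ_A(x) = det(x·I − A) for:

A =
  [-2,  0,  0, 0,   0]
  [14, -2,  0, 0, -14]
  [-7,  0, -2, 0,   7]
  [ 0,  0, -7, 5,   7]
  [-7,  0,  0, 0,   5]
x^5 - 4*x^4 - 23*x^3 + 38*x^2 + 220*x + 200

Expanding det(x·I − A) (e.g. by cofactor expansion or by noting that A is similar to its Jordan form J, which has the same characteristic polynomial as A) gives
  χ_A(x) = x^5 - 4*x^4 - 23*x^3 + 38*x^2 + 220*x + 200
which factors as (x - 5)^2*(x + 2)^3. The eigenvalues (with algebraic multiplicities) are λ = -2 with multiplicity 3, λ = 5 with multiplicity 2.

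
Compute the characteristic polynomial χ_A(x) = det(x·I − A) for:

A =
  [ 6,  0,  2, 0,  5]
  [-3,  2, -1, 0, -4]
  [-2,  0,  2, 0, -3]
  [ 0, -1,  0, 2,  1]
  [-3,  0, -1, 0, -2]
x^5 - 10*x^4 + 40*x^3 - 80*x^2 + 80*x - 32

Expanding det(x·I − A) (e.g. by cofactor expansion or by noting that A is similar to its Jordan form J, which has the same characteristic polynomial as A) gives
  χ_A(x) = x^5 - 10*x^4 + 40*x^3 - 80*x^2 + 80*x - 32
which factors as (x - 2)^5. The eigenvalues (with algebraic multiplicities) are λ = 2 with multiplicity 5.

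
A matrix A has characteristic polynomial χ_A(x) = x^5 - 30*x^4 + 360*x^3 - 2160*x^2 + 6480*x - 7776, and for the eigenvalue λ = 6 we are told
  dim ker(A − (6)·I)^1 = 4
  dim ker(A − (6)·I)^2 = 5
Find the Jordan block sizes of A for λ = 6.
Block sizes for λ = 6: [2, 1, 1, 1]

From the dimensions of kernels of powers, the number of Jordan blocks of size at least j is d_j − d_{j−1} where d_j = dim ker(N^j) (with d_0 = 0). Computing the differences gives [4, 1].
The number of blocks of size exactly k is (#blocks of size ≥ k) − (#blocks of size ≥ k + 1), so the partition is: 3 block(s) of size 1, 1 block(s) of size 2.
In nonincreasing order the block sizes are [2, 1, 1, 1].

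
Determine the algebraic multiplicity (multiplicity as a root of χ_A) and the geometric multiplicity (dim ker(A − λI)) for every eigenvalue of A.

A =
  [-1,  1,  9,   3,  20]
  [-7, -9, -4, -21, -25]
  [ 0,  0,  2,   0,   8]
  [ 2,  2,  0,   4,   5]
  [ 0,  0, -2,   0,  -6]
λ = -2: alg = 5, geom = 2

Step 1 — factor the characteristic polynomial to read off the algebraic multiplicities:
  χ_A(x) = (x + 2)^5

Step 2 — compute geometric multiplicities via the rank-nullity identity g(λ) = n − rank(A − λI):
  rank(A − (-2)·I) = 3, so dim ker(A − (-2)·I) = n − 3 = 2

Summary:
  λ = -2: algebraic multiplicity = 5, geometric multiplicity = 2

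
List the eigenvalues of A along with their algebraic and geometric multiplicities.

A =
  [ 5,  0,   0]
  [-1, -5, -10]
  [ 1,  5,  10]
λ = 0: alg = 1, geom = 1; λ = 5: alg = 2, geom = 1

Step 1 — factor the characteristic polynomial to read off the algebraic multiplicities:
  χ_A(x) = x*(x - 5)^2

Step 2 — compute geometric multiplicities via the rank-nullity identity g(λ) = n − rank(A − λI):
  rank(A − (0)·I) = 2, so dim ker(A − (0)·I) = n − 2 = 1
  rank(A − (5)·I) = 2, so dim ker(A − (5)·I) = n − 2 = 1

Summary:
  λ = 0: algebraic multiplicity = 1, geometric multiplicity = 1
  λ = 5: algebraic multiplicity = 2, geometric multiplicity = 1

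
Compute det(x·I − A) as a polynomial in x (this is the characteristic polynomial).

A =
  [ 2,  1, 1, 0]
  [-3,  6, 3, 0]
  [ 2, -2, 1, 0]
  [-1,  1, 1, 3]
x^4 - 12*x^3 + 54*x^2 - 108*x + 81

Expanding det(x·I − A) (e.g. by cofactor expansion or by noting that A is similar to its Jordan form J, which has the same characteristic polynomial as A) gives
  χ_A(x) = x^4 - 12*x^3 + 54*x^2 - 108*x + 81
which factors as (x - 3)^4. The eigenvalues (with algebraic multiplicities) are λ = 3 with multiplicity 4.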